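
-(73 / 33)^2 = -5329 / 1089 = -4.89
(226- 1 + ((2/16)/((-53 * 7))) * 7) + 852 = 456647/424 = 1077.00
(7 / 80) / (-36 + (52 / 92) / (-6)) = -0.00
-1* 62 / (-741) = 62 / 741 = 0.08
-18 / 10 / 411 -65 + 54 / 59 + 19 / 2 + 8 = -3765799 / 80830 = -46.59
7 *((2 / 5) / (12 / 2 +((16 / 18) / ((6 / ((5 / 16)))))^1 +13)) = 1512 / 10285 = 0.15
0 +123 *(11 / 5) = 1353 / 5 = 270.60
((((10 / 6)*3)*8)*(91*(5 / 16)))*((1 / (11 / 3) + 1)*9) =143325 / 11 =13029.55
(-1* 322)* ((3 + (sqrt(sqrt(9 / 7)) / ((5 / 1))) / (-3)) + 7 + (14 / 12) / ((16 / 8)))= -20447 / 6 + 46* sqrt(3)* 7^(3 / 4) / 15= -3384.97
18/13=1.38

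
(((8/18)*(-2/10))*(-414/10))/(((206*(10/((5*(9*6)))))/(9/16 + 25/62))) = 0.47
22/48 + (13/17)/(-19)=3241/7752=0.42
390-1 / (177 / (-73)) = 69103 / 177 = 390.41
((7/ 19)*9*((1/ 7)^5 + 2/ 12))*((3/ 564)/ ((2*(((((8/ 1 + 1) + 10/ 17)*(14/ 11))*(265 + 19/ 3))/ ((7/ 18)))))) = 285821/ 1655171185024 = 0.00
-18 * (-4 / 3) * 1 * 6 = 144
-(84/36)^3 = -343/27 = -12.70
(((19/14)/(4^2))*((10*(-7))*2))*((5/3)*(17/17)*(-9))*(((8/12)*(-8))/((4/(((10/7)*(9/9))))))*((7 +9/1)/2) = -19000/7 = -2714.29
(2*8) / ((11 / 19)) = 304 / 11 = 27.64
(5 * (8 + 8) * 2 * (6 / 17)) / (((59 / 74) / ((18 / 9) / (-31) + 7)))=15273600 / 31093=491.22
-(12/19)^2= -144/361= -0.40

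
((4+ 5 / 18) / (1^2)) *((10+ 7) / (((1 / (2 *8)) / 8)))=83776 / 9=9308.44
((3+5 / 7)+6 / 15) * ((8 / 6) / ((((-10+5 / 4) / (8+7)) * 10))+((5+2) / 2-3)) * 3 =4104 / 1225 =3.35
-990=-990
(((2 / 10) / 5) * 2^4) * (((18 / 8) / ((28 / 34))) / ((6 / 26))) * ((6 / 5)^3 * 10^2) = 1145664 / 875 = 1309.33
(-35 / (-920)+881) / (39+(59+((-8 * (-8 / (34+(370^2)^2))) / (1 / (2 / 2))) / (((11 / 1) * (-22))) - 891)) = -183812379225417327 / 165444861098503928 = -1.11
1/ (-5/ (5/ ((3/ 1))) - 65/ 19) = -19/ 122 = -0.16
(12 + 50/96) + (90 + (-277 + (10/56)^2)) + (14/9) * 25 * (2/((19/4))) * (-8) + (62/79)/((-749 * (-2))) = -86534691847/283310748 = -305.44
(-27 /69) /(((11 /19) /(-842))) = 143982 /253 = 569.10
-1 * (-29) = 29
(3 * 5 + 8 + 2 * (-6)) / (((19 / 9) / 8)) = 792 / 19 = 41.68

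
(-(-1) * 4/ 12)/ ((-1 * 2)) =-1/ 6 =-0.17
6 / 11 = 0.55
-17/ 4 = -4.25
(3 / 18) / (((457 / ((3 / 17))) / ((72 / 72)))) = 1 / 15538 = 0.00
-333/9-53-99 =-189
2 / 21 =0.10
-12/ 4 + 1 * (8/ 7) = -1.86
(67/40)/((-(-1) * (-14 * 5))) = -67/2800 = -0.02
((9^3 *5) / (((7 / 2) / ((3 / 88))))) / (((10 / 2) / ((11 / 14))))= 2187 / 392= 5.58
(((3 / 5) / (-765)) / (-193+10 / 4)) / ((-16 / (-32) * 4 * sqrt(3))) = sqrt(3) / 1457325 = 0.00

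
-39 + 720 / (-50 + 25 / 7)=-3543 / 65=-54.51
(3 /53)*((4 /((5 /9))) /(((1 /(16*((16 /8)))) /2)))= 6912 /265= 26.08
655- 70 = 585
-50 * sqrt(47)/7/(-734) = 25 * sqrt(47)/2569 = 0.07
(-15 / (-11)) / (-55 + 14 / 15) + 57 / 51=165674 / 151657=1.09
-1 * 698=-698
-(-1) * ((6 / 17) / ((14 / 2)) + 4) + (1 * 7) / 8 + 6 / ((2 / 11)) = 36105 / 952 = 37.93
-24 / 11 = -2.18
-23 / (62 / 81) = -30.05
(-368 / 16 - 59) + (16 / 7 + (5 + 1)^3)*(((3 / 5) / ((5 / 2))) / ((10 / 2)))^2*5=-79.49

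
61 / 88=0.69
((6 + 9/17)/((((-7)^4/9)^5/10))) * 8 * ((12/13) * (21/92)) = 4719196080/57940584227251685869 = 0.00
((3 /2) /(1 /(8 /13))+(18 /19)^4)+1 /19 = 3017707 /1694173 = 1.78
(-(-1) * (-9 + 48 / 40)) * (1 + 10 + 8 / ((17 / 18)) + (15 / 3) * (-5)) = 3666 / 85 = 43.13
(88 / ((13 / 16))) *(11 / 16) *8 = 7744 / 13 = 595.69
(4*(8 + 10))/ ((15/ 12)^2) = 1152/ 25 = 46.08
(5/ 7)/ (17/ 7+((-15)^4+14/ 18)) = 0.00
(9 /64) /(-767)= -9 /49088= -0.00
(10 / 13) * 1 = 0.77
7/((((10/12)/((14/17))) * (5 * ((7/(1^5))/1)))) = 0.20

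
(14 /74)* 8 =56 /37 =1.51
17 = 17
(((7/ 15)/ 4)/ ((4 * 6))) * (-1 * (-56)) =49/ 180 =0.27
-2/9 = -0.22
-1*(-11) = 11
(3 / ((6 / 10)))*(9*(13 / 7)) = 585 / 7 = 83.57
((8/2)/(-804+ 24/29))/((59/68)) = -1972/343557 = -0.01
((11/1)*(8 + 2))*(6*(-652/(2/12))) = -2581920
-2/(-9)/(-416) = -1/1872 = -0.00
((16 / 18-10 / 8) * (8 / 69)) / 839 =-26 / 521019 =-0.00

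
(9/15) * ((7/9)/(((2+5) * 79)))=1/1185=0.00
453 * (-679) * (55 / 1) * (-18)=304511130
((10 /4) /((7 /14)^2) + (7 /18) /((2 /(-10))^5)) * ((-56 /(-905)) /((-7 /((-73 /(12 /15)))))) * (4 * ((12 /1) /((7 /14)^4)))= -405436160 /543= -746659.59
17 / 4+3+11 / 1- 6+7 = 77 / 4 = 19.25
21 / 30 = 7 / 10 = 0.70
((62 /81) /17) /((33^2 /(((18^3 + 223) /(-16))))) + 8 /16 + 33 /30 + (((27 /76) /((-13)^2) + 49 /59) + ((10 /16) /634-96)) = -674211168543204493 /7204492381291920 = -93.58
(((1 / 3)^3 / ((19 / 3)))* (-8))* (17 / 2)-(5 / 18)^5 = -14336111 / 35901792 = -0.40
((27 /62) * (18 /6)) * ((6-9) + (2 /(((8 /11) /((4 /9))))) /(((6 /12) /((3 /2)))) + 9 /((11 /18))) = 6858 /341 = 20.11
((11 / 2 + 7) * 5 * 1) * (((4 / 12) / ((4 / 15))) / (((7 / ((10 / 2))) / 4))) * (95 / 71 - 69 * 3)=-3259375 / 71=-45906.69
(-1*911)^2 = 829921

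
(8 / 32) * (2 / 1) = 1 / 2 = 0.50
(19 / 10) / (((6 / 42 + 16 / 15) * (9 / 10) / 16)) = 10640 / 381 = 27.93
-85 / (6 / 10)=-425 / 3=-141.67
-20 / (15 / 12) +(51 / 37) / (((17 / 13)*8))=-4697 / 296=-15.87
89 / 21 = 4.24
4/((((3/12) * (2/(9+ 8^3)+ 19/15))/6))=750240/9929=75.56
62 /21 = 2.95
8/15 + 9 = 143/15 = 9.53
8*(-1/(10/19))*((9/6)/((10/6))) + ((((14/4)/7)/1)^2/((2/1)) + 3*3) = -911/200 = -4.56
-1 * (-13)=13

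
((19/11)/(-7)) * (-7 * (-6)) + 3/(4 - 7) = -125/11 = -11.36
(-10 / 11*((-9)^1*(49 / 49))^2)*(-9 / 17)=38.98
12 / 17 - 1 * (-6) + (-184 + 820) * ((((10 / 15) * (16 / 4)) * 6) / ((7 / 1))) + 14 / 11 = 1913356 / 1309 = 1461.69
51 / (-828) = -17 / 276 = -0.06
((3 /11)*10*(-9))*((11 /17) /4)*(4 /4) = -135 /34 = -3.97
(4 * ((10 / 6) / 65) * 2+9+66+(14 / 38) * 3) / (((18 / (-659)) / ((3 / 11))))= -18631907 / 24453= -761.95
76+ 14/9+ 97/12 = 3083/36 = 85.64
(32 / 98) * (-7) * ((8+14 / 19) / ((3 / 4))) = -10624 / 399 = -26.63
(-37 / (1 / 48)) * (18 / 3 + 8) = -24864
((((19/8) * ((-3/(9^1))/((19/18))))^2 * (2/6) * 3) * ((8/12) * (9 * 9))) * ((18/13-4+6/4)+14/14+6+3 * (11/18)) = 24381/104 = 234.43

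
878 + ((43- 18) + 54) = 957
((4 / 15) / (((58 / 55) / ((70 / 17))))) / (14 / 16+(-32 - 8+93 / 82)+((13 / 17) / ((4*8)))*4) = -63140 / 2297931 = -0.03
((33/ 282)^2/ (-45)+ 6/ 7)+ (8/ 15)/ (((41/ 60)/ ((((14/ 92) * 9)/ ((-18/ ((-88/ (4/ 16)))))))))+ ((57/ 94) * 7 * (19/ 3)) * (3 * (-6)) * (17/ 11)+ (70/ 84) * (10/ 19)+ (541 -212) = -217579055497949/ 548560130580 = -396.64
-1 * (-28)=28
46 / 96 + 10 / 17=871 / 816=1.07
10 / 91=0.11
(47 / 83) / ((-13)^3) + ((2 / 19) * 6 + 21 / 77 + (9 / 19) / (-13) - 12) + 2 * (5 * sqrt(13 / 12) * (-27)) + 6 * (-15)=-45 * sqrt(39) - 3854292775 / 38111359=-382.16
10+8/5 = 58/5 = 11.60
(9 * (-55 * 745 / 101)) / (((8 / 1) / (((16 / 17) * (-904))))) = 666745200 / 1717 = 388319.86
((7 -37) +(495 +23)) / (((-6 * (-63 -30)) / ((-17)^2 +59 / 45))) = 3187616 / 12555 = 253.89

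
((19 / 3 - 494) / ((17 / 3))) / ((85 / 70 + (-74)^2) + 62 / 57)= -1167474 / 74318645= -0.02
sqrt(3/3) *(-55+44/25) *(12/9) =-70.99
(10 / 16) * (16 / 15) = 0.67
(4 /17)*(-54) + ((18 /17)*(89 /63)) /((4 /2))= -1423 /119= -11.96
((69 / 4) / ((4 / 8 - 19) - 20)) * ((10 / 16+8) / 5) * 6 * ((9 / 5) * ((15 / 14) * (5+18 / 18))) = -1156923 / 21560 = -53.66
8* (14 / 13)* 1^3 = 112 / 13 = 8.62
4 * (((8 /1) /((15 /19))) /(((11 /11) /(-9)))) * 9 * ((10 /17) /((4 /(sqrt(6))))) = -8208 * sqrt(6) /17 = -1182.67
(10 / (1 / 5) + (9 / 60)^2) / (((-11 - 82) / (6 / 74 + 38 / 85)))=-1954997 / 6882000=-0.28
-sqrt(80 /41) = -4 * sqrt(205) /41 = -1.40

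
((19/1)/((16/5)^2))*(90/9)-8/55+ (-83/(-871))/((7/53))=821146257/42922880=19.13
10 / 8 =5 / 4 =1.25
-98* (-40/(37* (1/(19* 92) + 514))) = 6852160/33243501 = 0.21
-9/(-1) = 9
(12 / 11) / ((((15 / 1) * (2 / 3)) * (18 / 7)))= 7 / 165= 0.04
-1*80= -80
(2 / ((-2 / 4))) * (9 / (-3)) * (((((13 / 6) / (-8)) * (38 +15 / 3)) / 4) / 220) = -559 / 3520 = -0.16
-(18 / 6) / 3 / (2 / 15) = -7.50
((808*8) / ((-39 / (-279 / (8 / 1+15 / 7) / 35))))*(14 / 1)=8416128 / 4615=1823.65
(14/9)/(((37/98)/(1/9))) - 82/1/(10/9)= -1099033/14985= -73.34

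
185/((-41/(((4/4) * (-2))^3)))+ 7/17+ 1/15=382402/10455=36.58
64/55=1.16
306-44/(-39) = 11978/39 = 307.13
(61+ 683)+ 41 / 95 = 70721 / 95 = 744.43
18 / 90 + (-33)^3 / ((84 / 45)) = -2695247 / 140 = -19251.76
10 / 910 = 1 / 91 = 0.01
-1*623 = -623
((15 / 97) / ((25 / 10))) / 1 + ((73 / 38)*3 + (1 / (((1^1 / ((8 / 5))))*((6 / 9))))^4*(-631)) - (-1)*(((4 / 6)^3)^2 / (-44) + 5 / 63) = -2706484016023883 / 129316398750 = -20929.16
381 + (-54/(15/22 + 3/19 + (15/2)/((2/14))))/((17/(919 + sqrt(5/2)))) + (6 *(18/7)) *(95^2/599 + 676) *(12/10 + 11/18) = 13003400735547/662200490 - 1881 *sqrt(10)/63172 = 19636.56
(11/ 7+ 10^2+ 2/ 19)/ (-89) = -13523/ 11837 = -1.14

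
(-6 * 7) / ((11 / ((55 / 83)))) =-210 / 83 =-2.53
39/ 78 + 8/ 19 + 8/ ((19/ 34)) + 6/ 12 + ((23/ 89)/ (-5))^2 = 59219526/ 3762475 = 15.74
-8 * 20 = -160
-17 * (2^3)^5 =-557056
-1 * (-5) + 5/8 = 45/8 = 5.62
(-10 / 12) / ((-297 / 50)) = 125 / 891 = 0.14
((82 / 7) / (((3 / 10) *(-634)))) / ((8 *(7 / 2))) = -205 / 93198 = -0.00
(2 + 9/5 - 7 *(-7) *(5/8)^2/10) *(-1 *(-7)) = 25599/640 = 40.00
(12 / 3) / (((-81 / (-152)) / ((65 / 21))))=39520 / 1701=23.23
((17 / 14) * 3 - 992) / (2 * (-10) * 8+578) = -13837 / 5852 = -2.36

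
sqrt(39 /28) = sqrt(273) /14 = 1.18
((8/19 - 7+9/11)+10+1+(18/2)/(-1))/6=-131/209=-0.63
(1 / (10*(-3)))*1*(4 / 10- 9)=43 / 150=0.29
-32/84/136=-1/357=-0.00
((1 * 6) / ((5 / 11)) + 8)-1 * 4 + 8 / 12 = 268 / 15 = 17.87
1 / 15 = 0.07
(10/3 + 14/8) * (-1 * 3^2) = -183/4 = -45.75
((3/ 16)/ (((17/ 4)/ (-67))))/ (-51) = 67/ 1156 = 0.06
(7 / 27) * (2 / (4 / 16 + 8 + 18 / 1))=0.02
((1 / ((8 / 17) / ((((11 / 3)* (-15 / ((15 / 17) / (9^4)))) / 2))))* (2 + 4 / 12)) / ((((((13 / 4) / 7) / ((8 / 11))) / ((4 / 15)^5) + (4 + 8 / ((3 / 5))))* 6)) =-116282428416 / 337699427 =-344.34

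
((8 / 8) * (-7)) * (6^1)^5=-54432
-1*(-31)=31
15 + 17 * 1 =32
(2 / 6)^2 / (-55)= -0.00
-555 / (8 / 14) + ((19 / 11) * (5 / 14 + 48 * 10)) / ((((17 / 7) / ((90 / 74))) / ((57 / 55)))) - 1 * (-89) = -137491511 / 304436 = -451.63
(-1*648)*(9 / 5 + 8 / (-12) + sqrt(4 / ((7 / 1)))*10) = -12960*sqrt(7) / 7-3672 / 5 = -5632.82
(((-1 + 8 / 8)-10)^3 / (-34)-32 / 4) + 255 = 4699 / 17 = 276.41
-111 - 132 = -243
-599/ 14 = -42.79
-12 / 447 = -4 / 149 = -0.03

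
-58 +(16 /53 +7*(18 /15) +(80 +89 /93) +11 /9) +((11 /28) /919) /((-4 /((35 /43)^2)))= 66094886663669 /2010122303760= 32.88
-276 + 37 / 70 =-19283 / 70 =-275.47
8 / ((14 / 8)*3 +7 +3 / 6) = 32 / 51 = 0.63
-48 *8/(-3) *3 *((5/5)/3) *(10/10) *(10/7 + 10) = 10240/7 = 1462.86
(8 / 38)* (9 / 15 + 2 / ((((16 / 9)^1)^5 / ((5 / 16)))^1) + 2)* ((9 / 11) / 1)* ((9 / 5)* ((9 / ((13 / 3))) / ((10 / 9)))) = 2175525163107 / 1424490496000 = 1.53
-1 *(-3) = 3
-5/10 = -1/2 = -0.50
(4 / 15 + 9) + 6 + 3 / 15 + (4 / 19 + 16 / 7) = 35836 / 1995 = 17.96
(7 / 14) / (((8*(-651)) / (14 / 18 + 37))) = -0.00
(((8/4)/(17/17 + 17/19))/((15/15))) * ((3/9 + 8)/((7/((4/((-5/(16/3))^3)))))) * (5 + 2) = -155648/3645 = -42.70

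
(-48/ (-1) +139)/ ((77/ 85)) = 1445/ 7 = 206.43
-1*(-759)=759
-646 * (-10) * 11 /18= 35530 /9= 3947.78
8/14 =4/7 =0.57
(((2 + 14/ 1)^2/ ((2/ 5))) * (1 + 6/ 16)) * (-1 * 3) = -2640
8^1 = 8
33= 33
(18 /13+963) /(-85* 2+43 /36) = -451332 /79001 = -5.71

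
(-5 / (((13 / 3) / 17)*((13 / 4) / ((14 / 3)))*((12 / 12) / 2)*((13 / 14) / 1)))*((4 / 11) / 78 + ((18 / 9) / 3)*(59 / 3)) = -2249766400 / 2827539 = -795.66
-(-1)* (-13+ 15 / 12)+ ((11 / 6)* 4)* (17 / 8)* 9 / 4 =373 / 16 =23.31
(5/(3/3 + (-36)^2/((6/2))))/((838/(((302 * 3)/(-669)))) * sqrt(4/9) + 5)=-2265/79935697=-0.00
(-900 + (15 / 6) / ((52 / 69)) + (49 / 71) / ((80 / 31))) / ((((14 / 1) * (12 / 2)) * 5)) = -66191303 / 31012800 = -2.13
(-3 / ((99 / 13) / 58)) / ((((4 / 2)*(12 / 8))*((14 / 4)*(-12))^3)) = 377 / 3667356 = 0.00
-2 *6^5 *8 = -124416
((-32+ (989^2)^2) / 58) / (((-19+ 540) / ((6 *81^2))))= 18831133353256947 / 15109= 1246352065209.94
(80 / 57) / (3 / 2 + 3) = 160 / 513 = 0.31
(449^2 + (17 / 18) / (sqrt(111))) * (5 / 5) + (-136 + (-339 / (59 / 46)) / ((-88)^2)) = 17 * sqrt(111) / 1998 + 46024268523 / 228448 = 201465.06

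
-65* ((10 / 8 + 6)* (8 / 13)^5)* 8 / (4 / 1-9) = 1900544 / 28561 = 66.54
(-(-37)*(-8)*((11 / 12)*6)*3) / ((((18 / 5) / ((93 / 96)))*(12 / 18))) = -63085 / 32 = -1971.41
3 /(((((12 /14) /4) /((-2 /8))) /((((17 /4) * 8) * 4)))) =-476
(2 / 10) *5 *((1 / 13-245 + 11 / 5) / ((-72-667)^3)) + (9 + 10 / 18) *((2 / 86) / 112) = 0.00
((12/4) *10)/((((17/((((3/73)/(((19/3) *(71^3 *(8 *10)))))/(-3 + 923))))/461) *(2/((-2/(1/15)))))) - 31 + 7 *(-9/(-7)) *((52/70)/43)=-30.84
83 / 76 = 1.09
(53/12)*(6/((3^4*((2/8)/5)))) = 530/81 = 6.54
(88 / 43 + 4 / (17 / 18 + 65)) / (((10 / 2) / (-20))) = -430208 / 51041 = -8.43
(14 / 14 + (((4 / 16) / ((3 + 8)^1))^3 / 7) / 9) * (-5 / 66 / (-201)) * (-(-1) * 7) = 26832965 / 10170458496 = 0.00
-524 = -524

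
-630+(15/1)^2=-405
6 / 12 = 1 / 2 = 0.50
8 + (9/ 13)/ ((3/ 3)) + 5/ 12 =1421/ 156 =9.11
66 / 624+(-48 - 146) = -20165 / 104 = -193.89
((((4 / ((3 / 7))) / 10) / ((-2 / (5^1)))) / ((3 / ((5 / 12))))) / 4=-0.08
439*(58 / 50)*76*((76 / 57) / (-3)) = -3870224 / 225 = -17201.00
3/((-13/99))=-297/13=-22.85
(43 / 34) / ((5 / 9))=387 / 170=2.28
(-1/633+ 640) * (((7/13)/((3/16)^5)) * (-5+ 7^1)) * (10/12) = 1143687086080/461457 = 2478426.13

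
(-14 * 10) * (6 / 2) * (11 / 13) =-4620 / 13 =-355.38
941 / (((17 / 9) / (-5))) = -42345 / 17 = -2490.88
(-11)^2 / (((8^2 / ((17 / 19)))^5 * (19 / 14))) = 1202618879 / 25257565038313472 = 0.00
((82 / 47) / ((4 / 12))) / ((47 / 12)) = 2952 / 2209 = 1.34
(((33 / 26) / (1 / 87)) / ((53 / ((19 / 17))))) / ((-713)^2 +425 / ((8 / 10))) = 109098 / 23842994513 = 0.00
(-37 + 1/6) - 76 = -677/6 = -112.83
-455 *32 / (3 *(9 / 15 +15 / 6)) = -145600 / 93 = -1565.59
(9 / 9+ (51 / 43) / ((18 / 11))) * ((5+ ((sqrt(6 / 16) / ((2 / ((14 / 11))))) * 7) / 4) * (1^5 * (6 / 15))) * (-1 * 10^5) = -44500000 / 129 - 27256250 * sqrt(6) / 1419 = -392011.21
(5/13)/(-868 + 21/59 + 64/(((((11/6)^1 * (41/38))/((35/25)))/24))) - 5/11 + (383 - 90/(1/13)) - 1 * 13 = -3342393461060/4175628457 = -800.45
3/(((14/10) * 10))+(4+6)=143/14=10.21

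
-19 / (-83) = 19 / 83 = 0.23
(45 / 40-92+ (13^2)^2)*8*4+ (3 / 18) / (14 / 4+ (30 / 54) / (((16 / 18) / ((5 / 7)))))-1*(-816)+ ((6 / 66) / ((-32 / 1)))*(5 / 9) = 911860.04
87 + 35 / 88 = 7691 / 88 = 87.40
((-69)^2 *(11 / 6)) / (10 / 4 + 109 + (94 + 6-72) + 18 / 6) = 5819 / 95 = 61.25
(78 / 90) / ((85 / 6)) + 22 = 22.06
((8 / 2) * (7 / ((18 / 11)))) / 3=154 / 27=5.70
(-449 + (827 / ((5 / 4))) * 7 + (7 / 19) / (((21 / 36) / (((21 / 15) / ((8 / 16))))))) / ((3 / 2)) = 794954 / 285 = 2789.31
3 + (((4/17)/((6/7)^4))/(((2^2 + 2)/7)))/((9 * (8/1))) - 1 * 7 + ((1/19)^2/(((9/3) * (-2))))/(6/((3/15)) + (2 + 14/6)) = -353277504839/88475312448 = -3.99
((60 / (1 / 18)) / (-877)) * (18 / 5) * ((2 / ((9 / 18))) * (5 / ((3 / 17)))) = -440640 / 877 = -502.44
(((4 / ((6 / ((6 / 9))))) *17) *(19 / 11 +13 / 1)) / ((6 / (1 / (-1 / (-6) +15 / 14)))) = 14.98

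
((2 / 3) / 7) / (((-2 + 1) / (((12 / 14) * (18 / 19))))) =-72 / 931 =-0.08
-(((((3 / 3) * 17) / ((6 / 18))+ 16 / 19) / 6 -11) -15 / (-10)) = 49 / 57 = 0.86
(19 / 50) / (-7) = -19 / 350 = -0.05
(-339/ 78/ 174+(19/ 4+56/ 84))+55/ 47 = 348811/ 53157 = 6.56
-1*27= -27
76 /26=38 /13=2.92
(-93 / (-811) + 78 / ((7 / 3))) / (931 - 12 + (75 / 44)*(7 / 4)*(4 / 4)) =33514800 / 921201113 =0.04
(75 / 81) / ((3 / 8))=200 / 81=2.47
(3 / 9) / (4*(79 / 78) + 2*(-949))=-13 / 73864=-0.00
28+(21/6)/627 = 35119/1254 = 28.01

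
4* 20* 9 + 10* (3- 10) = 650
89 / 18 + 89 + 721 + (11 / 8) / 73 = 4283447 / 5256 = 814.96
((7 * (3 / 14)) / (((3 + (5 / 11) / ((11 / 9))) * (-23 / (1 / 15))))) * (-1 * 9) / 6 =121 / 62560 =0.00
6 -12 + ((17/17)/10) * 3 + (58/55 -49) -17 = -7771/110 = -70.65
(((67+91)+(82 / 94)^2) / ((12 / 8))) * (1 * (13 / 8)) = 1519713 / 8836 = 171.99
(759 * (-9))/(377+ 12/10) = -34155/1891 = -18.06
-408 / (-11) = 408 / 11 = 37.09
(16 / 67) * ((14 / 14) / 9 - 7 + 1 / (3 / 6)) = -704 / 603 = -1.17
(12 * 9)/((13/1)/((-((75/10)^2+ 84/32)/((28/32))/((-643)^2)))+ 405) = -0.00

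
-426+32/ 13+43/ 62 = -340813/ 806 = -422.84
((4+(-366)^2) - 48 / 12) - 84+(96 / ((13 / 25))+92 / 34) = 29627110 / 221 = 134059.32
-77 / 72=-1.07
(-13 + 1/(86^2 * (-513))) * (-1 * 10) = 246619625/1897074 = 130.00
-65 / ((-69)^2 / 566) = -36790 / 4761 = -7.73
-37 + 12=-25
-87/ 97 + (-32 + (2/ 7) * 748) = 122775/ 679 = 180.82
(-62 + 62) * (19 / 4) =0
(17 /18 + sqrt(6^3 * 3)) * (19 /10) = 323 /180 + 171 * sqrt(2) /5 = 50.16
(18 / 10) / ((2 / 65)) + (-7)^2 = 215 / 2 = 107.50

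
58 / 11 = 5.27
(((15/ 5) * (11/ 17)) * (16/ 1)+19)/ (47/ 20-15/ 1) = -740/ 187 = -3.96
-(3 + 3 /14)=-3.21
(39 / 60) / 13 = 1 / 20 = 0.05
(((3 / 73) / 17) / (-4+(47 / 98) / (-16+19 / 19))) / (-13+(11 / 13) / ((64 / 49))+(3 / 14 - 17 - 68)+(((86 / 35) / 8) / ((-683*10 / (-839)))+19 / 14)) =62650224000 / 10004555621521417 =0.00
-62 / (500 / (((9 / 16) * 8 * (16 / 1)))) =-1116 / 125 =-8.93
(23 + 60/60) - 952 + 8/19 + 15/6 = -925.08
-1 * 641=-641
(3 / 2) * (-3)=-9 / 2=-4.50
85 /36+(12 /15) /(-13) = 5381 /2340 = 2.30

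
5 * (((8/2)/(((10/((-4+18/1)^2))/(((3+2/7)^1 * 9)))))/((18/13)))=8372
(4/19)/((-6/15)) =-0.53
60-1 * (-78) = 138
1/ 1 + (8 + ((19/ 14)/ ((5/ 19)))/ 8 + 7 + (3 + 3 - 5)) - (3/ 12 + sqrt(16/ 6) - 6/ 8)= 10161/ 560 - 2 * sqrt(6)/ 3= 16.51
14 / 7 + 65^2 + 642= 4869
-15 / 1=-15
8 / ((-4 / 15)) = -30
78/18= 13/3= 4.33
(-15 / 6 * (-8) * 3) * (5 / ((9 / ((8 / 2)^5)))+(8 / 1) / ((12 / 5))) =103000 / 3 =34333.33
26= 26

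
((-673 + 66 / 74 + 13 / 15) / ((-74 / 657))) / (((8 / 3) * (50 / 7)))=1713306861 / 5476000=312.88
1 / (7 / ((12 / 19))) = 12 / 133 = 0.09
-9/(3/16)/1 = -48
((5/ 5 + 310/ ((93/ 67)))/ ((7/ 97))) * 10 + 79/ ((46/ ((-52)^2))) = 17257598/ 483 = 35730.02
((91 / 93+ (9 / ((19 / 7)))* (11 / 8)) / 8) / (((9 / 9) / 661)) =51743741 / 113088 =457.55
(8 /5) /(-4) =-2 /5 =-0.40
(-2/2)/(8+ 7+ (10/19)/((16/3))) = -152/2295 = -0.07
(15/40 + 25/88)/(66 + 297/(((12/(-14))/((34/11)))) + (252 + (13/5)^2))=-725/820864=-0.00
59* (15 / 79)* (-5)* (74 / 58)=-163725 / 2291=-71.46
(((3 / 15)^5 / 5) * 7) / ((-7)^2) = 1 / 109375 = 0.00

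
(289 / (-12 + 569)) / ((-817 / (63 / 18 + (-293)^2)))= -49622745 / 910138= -54.52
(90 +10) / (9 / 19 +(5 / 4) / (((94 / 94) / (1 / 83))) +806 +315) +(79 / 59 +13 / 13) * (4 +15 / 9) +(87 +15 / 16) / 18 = 243470965331 / 13356374688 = 18.23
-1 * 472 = -472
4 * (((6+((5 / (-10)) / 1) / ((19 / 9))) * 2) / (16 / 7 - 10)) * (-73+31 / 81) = 6011404 / 13851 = 434.01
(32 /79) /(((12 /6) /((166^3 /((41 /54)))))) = 3952191744 /3239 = 1220188.87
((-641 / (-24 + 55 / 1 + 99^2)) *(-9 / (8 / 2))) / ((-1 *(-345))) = 1923 / 4522720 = 0.00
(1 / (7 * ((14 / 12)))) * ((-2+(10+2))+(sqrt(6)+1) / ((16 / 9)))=27 * sqrt(6) / 392+507 / 392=1.46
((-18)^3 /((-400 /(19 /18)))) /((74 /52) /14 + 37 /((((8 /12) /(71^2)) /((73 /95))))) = 2660931 /37170990505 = 0.00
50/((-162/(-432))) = 400/3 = 133.33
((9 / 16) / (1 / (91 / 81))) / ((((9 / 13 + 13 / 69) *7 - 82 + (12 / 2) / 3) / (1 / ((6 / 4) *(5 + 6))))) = -0.00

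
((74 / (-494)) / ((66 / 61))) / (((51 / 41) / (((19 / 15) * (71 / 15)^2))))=-466479017 / 147683250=-3.16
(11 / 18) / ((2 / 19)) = 209 / 36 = 5.81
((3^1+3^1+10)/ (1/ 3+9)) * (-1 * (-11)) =132/ 7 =18.86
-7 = -7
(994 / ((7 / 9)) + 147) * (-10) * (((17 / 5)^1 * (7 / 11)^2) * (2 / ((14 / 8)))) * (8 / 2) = -10852800 / 121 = -89692.56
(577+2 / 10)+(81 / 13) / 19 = 713247 / 1235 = 577.53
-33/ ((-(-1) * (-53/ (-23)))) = -759/ 53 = -14.32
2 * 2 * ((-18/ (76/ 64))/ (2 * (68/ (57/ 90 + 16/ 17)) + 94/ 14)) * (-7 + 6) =6475392/ 9941959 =0.65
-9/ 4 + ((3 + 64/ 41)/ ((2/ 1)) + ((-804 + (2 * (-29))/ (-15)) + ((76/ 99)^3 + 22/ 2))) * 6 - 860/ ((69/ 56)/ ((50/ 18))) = -40622354824679/ 6099946380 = -6659.46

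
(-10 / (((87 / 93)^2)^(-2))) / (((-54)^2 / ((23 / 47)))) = -0.00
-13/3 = -4.33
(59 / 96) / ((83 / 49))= 0.36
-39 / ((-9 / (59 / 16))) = 15.98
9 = 9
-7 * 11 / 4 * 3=-231 / 4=-57.75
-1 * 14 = -14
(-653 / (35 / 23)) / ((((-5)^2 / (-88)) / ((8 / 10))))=5286688 / 4375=1208.39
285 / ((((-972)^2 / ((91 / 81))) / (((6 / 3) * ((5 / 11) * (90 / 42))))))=30875 / 46766808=0.00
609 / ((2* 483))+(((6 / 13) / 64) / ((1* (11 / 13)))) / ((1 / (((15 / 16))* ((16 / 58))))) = 297067 / 469568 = 0.63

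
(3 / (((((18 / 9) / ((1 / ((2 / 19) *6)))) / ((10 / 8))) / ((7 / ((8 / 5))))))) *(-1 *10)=-16625 / 128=-129.88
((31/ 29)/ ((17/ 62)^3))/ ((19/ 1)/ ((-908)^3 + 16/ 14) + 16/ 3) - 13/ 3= 5.39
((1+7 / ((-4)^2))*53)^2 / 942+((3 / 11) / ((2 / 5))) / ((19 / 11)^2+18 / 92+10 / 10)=35480110661 / 5609436672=6.33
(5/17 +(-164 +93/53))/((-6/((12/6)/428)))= 72959/578442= 0.13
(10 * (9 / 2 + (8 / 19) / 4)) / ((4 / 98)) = 1128.29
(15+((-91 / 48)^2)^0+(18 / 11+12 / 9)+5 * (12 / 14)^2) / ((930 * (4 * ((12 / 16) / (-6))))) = -36614 / 751905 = -0.05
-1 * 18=-18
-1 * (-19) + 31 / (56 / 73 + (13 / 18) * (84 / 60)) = 425647 / 11683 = 36.43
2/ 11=0.18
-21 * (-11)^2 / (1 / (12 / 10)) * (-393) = 5991678 / 5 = 1198335.60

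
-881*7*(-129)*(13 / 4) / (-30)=-3447353 / 40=-86183.82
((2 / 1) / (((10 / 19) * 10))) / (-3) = -19 / 150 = -0.13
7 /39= 0.18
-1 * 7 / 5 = -7 / 5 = -1.40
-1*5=-5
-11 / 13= -0.85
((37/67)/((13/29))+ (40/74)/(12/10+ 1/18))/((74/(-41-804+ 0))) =-393510845/20729398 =-18.98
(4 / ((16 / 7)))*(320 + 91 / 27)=61117 / 108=565.90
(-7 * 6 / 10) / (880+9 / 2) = -42 / 8845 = -0.00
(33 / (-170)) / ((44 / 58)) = -87 / 340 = -0.26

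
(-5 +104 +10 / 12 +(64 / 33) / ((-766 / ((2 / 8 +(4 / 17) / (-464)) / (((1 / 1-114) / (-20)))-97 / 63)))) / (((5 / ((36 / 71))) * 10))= 805207812571 / 795319789425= 1.01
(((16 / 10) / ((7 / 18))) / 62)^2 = 5184 / 1177225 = 0.00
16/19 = 0.84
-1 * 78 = -78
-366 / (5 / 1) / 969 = -122 / 1615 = -0.08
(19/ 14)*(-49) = -133/ 2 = -66.50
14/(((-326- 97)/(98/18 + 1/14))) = -0.18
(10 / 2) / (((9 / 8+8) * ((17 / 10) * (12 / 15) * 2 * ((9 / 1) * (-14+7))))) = -0.00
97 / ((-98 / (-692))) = 33562 / 49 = 684.94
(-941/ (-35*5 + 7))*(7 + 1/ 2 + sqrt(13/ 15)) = 941*sqrt(195)/ 2520 + 4705/ 112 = 47.22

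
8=8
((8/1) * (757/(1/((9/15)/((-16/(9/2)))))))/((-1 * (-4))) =-20439/80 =-255.49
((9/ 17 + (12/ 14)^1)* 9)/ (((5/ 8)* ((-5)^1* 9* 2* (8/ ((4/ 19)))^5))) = -33/ 11786231240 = -0.00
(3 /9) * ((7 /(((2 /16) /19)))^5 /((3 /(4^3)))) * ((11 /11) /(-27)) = -87274649588596736 /243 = -359154936578587.39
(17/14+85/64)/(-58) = -1139/25984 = -0.04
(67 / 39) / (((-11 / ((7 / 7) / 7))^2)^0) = 1.72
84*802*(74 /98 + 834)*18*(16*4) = 453485343744 /7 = 64783620534.86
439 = 439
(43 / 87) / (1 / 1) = 43 / 87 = 0.49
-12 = -12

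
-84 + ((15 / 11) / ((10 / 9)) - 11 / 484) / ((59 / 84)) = -53403 / 649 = -82.29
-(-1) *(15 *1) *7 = 105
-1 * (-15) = 15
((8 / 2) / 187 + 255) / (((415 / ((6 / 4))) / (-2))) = -143067 / 77605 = -1.84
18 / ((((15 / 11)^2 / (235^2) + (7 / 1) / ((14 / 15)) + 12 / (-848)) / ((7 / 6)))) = 396656876 / 141396517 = 2.81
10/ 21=0.48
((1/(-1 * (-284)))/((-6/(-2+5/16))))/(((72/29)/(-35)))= -1015/72704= -0.01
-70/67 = -1.04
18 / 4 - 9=-9 / 2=-4.50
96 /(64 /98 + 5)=4704 /277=16.98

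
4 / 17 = 0.24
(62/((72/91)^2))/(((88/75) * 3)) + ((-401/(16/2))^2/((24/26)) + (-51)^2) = 305137033/57024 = 5351.03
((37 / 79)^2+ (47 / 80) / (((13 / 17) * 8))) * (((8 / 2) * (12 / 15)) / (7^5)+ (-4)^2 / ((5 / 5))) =344056808751 / 68180116550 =5.05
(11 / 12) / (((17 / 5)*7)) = 0.04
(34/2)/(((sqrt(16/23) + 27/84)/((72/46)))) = -154224/10681 + 1919232* sqrt(23)/245663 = 23.03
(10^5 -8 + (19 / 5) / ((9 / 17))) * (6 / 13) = 692302 / 15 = 46153.47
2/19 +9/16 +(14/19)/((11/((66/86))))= 9401/13072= 0.72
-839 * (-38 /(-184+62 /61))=-972401 /5581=-174.23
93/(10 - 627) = -93/617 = -0.15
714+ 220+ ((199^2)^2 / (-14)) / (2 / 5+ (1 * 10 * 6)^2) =-7605801853 / 252028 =-30178.40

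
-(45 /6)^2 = -225 /4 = -56.25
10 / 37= 0.27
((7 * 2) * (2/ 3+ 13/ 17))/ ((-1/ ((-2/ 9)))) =2044/ 459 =4.45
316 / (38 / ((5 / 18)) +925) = 1580 / 5309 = 0.30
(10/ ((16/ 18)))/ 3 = 15/ 4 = 3.75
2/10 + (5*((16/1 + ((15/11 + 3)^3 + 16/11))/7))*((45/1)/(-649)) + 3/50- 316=-320.72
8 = 8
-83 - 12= -95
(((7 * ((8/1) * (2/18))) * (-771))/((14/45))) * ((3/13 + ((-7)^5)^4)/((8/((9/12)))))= -1499546034564309540630/13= -115349694966485349279.23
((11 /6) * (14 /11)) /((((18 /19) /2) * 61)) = 0.08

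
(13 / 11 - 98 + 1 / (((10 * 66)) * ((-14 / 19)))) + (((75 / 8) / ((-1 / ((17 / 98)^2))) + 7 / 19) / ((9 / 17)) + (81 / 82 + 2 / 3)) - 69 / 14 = -99.93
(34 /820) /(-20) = -17 /8200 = -0.00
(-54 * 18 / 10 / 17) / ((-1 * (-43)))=-486 / 3655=-0.13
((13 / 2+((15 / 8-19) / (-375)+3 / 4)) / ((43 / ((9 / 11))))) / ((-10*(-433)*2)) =1527 / 95260000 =0.00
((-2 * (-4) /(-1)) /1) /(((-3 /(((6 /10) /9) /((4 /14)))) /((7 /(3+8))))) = 196 /495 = 0.40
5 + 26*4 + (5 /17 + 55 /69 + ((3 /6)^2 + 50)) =752321 /4692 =160.34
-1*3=-3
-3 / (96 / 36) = -9 / 8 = -1.12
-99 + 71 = -28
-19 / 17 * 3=-57 / 17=-3.35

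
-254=-254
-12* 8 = -96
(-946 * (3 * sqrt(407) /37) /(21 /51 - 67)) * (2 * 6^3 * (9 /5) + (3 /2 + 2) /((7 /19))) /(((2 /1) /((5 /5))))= 189872133 * sqrt(407) /418840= 9145.56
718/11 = 65.27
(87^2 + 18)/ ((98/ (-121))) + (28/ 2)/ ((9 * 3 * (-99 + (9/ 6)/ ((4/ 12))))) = -669242075/ 71442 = -9367.63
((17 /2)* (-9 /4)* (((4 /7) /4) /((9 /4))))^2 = 289 /196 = 1.47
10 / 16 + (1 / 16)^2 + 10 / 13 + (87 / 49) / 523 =119531967 / 85286656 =1.40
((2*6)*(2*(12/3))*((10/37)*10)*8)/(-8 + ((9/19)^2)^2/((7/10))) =-35030284800/133798771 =-261.81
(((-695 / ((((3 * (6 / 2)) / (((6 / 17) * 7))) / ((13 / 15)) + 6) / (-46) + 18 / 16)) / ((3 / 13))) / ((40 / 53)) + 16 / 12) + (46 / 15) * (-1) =-4419.92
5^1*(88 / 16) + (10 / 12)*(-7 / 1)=65 / 3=21.67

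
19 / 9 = 2.11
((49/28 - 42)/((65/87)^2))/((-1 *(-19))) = -1218609/321100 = -3.80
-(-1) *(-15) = -15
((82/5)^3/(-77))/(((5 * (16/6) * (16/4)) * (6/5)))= -68921/77000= -0.90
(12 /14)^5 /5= 7776 /84035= 0.09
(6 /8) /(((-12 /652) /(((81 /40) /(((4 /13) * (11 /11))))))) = -171639 /640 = -268.19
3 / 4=0.75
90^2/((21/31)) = 83700/7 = 11957.14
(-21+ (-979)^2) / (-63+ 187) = 239605 / 31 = 7729.19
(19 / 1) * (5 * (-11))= -1045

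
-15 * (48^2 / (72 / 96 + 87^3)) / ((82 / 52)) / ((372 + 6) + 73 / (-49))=-11741184 / 132826176809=-0.00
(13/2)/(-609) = -13/1218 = -0.01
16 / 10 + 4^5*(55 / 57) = 282056 / 285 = 989.67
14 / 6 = 2.33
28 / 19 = 1.47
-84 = -84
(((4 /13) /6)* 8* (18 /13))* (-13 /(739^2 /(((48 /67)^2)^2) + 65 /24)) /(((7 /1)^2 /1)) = -509607936 /7010162532118837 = -0.00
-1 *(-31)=31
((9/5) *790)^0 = 1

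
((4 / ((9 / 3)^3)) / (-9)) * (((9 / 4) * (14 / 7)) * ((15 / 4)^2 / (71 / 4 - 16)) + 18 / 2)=-281 / 378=-0.74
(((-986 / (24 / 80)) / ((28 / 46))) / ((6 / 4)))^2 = 51429168400 / 3969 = 12957714.39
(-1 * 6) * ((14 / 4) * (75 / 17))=-1575 / 17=-92.65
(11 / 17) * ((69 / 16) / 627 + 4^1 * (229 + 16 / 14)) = 21548897 / 36176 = 595.67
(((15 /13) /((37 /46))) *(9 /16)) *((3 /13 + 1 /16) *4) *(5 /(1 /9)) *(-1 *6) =-25569675 /100048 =-255.57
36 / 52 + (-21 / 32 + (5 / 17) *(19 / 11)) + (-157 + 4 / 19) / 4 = -57131417 / 1478048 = -38.65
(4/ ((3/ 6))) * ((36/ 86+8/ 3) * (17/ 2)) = 27064/ 129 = 209.80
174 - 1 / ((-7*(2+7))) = 10963 / 63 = 174.02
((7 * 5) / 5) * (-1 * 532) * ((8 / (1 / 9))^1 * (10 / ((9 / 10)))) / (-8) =372400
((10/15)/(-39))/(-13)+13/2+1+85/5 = 74533/3042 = 24.50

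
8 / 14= 4 / 7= 0.57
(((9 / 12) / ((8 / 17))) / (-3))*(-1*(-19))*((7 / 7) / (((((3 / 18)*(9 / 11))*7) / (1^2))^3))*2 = -429913 / 18522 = -23.21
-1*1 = -1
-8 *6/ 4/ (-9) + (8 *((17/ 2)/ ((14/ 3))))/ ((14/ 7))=8.62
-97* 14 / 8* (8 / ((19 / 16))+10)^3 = -5458724082 / 6859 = -795848.39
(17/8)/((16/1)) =17/128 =0.13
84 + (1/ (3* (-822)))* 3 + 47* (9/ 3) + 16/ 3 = 63111/ 274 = 230.33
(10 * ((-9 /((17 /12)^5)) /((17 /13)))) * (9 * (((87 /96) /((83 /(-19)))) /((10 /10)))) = 22.52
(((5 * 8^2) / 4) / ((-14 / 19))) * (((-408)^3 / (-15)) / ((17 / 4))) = -809680896 / 7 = -115668699.43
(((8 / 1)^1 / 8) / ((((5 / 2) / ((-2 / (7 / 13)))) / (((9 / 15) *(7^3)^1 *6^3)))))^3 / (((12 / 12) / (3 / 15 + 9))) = -207052805906299551744 / 78125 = -2650275915600634.26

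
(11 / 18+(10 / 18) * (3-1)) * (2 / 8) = 31 / 72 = 0.43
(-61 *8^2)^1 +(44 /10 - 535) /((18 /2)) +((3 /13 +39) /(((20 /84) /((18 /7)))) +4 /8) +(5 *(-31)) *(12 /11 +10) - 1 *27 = -5284.85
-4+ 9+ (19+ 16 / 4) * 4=97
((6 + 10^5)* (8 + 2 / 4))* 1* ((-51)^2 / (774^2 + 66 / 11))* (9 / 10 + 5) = 43482658803 / 1996940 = 21774.64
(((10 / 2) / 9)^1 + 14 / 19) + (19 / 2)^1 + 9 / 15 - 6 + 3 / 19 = 9491 / 1710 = 5.55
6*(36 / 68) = 54 / 17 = 3.18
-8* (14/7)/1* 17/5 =-272/5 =-54.40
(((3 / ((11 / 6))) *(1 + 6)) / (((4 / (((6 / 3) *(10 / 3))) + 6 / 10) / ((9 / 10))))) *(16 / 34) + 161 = 165.04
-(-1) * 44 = 44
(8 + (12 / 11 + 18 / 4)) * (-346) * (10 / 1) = -517270 / 11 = -47024.55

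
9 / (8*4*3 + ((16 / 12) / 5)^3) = 30375 / 324064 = 0.09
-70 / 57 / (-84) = 5 / 342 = 0.01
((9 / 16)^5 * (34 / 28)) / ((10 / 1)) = 1003833 / 146800640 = 0.01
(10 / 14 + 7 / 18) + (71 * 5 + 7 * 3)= 47515 / 126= 377.10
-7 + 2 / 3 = -19 / 3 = -6.33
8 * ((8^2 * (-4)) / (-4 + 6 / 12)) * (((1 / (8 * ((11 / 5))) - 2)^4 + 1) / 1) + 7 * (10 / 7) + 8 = 916850383 / 102487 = 8946.02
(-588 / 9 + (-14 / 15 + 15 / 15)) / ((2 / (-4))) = 1958 / 15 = 130.53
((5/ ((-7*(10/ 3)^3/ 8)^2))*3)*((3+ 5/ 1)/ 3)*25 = 5832/ 6125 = 0.95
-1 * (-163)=163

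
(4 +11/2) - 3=13/2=6.50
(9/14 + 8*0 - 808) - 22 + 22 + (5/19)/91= -398833/494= -807.35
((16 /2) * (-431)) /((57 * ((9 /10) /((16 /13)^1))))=-551680 /6669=-82.72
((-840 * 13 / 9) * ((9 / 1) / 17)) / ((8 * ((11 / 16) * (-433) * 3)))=7280 / 80971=0.09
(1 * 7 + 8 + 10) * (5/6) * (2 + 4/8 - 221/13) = -3625/12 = -302.08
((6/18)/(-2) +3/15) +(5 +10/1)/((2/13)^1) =1463/15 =97.53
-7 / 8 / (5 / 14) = -49 / 20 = -2.45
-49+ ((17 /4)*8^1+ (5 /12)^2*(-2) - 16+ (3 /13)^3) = -4956685 /158184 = -31.33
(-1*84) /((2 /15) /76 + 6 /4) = -5985 /107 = -55.93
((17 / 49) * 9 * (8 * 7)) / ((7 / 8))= 9792 / 49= 199.84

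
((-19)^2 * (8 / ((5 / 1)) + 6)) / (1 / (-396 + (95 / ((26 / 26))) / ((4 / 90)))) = 23889897 / 5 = 4777979.40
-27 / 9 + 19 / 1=16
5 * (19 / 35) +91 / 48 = 1549 / 336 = 4.61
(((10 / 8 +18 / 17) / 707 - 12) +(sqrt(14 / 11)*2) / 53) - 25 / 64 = -9528555 / 769216 +2*sqrt(154) / 583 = -12.34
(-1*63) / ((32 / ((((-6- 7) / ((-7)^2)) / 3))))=39 / 224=0.17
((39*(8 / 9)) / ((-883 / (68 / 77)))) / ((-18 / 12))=14144 / 611919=0.02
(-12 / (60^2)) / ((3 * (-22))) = 1 / 19800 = 0.00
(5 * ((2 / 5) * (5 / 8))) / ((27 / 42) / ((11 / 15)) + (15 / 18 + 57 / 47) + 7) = 54285 / 430924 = 0.13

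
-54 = -54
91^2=8281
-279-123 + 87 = -315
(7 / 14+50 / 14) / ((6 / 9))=6.11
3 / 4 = 0.75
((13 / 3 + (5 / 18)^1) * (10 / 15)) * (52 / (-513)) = -4316 / 13851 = -0.31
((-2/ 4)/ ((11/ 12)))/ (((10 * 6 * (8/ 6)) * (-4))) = 3/ 1760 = 0.00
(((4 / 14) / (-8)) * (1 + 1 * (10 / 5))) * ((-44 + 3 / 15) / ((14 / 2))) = 657 / 980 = 0.67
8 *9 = 72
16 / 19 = 0.84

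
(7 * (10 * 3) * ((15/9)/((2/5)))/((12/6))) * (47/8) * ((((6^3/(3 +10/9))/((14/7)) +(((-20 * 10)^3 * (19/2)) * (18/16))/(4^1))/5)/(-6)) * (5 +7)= 1626234720075/74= 21976144865.88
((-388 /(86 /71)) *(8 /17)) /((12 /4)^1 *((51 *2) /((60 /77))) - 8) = -1101920 /2812157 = -0.39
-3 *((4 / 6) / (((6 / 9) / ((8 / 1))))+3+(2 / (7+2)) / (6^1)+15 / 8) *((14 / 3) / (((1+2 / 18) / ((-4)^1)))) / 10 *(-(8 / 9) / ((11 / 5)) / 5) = -39046 / 7425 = -5.26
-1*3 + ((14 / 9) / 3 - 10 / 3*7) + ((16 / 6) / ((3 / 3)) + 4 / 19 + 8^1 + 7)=-4072 / 513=-7.94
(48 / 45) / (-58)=-8 / 435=-0.02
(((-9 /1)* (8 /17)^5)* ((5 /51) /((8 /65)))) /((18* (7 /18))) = -0.02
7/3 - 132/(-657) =185/73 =2.53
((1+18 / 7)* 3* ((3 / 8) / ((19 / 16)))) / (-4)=-225 / 266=-0.85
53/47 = 1.13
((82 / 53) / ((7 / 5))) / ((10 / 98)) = 574 / 53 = 10.83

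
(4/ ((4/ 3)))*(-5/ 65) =-3/ 13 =-0.23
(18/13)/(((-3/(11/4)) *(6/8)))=-22/13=-1.69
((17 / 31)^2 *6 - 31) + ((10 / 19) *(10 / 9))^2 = -810804737 / 28100601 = -28.85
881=881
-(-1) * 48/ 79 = 48/ 79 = 0.61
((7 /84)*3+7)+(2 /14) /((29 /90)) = 6247 /812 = 7.69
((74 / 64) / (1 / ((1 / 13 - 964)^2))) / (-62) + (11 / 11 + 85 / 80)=-5809269009 / 335296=-17325.79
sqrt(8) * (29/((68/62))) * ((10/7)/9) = 8990 * sqrt(2)/1071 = 11.87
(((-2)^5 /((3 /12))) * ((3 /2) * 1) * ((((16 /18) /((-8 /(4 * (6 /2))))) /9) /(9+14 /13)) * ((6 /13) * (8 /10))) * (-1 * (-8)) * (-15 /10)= -8192 /655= -12.51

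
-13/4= -3.25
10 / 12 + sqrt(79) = 5 / 6 + sqrt(79) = 9.72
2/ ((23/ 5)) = 10/ 23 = 0.43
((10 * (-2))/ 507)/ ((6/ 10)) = -100/ 1521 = -0.07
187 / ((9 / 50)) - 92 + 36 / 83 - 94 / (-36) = 949.93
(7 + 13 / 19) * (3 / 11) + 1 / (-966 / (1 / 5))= 2115331 / 1009470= 2.10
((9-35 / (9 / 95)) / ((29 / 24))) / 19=-25952 / 1653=-15.70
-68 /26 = -34 /13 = -2.62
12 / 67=0.18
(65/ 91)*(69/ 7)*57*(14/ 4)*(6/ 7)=58995/ 49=1203.98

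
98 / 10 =49 / 5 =9.80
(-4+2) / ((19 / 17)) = -34 / 19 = -1.79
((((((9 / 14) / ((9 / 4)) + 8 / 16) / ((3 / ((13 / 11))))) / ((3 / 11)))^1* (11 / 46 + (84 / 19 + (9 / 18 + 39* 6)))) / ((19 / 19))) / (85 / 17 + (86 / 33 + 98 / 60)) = 821994745 / 27980673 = 29.38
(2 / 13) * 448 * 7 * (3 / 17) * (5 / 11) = 94080 / 2431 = 38.70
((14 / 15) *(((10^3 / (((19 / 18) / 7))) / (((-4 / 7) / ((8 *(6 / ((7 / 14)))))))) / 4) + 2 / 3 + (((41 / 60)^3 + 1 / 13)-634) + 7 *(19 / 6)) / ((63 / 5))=-20680.05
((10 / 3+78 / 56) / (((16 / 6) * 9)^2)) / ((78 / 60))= 1985 / 314496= 0.01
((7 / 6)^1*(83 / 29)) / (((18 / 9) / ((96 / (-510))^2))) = 37184 / 628575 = 0.06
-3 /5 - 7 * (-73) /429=1268 /2145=0.59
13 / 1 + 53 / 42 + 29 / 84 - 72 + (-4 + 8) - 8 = -1719 / 28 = -61.39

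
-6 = -6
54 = 54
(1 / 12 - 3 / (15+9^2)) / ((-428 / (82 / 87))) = -205 / 1787328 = -0.00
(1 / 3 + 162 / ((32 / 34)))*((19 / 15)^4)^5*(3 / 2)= 155584900140782720962298832539 / 5320410768127441406250000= 29243.02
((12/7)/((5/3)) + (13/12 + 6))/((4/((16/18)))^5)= 27256/6200145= 0.00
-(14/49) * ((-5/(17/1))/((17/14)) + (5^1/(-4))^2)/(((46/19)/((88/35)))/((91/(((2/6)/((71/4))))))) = -706618341/372232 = -1898.33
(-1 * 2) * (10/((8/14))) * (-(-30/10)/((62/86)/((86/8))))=-1565.69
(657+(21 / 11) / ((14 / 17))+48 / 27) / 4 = 130897 / 792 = 165.27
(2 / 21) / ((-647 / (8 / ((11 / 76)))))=-0.01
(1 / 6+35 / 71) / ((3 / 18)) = 281 / 71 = 3.96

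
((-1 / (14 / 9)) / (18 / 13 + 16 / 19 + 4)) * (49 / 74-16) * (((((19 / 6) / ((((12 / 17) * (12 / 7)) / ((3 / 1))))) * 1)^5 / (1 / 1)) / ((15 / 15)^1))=2366451382268847799835 / 50111566627995648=47223.66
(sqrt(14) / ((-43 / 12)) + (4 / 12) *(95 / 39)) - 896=-104737 / 117 - 12 *sqrt(14) / 43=-896.23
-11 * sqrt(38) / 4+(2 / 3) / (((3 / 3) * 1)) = 2 / 3 - 11 * sqrt(38) / 4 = -16.29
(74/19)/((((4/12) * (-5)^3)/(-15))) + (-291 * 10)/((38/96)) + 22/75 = -7349.88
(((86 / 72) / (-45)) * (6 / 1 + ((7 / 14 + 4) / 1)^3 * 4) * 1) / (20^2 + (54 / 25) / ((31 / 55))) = -329251 / 13520304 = -0.02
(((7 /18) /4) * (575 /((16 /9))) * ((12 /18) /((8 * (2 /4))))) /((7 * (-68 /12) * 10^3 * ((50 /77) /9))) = -15939 /8704000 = -0.00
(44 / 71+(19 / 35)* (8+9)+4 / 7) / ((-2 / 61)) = -225639 / 710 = -317.80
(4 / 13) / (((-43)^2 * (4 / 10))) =10 / 24037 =0.00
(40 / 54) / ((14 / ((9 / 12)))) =0.04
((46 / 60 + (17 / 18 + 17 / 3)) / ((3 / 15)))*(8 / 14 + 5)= 4316 / 21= 205.52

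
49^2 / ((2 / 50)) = 60025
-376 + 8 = -368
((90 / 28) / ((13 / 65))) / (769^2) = 225 / 8279054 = 0.00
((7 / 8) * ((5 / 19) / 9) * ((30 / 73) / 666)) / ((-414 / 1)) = -175 / 4589150256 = -0.00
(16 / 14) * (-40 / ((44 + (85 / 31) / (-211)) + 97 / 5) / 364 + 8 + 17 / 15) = 4306680479 / 412670895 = 10.44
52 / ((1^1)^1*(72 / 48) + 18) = 2.67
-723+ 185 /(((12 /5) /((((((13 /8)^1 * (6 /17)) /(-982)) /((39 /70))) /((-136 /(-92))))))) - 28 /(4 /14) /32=-9891388723 /13622304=-726.12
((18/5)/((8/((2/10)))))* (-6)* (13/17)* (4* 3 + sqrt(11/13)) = -2106/425-27* sqrt(143)/850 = -5.34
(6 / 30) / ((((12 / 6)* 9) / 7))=7 / 90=0.08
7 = 7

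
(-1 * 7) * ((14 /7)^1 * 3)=-42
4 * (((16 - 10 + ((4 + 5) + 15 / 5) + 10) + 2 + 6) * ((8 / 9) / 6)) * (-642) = -13696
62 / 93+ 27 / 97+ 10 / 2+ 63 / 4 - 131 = -127231 / 1164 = -109.30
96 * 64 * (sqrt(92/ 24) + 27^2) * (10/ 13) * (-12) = -537477120/ 13-122880 * sqrt(138)/ 13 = -41455433.32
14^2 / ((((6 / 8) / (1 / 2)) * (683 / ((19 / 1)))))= 7448 / 2049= 3.63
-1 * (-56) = 56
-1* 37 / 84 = -0.44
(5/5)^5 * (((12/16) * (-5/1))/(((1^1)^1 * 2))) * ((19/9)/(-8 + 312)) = -5/384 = -0.01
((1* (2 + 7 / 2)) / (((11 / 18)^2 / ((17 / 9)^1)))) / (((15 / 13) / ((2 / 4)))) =663 / 55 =12.05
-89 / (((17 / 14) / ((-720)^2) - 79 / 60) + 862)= -645926400 / 6246495377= -0.10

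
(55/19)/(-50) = -11/190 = -0.06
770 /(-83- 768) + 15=14.10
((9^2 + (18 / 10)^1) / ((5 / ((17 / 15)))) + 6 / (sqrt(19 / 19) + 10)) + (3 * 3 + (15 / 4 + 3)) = 192849 / 5500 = 35.06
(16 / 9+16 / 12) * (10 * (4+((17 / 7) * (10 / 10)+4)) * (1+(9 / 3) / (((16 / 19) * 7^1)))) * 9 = 61685 / 14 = 4406.07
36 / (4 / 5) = 45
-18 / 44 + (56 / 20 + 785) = 787.39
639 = 639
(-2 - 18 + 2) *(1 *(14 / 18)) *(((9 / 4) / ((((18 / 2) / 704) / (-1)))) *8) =19712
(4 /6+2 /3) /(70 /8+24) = 16 /393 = 0.04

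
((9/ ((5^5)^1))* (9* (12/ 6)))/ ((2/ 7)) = 0.18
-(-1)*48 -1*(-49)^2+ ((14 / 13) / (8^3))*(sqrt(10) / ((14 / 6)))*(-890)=-2353 -1335*sqrt(10) / 1664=-2355.54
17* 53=901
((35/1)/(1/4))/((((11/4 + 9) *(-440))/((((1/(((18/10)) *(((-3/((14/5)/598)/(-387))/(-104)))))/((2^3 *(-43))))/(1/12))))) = -392/11891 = -0.03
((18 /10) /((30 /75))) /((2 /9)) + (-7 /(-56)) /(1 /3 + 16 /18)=1791 /88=20.35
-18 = -18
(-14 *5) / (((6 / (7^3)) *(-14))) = 1715 / 6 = 285.83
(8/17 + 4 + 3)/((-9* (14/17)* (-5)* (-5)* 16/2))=-127/25200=-0.01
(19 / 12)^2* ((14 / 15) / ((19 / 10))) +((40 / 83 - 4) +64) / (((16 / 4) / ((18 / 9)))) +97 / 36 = 34.17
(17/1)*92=1564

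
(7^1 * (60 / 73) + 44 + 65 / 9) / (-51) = -1.12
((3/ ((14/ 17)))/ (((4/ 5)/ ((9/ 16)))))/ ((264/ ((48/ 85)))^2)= 27/ 2303840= 0.00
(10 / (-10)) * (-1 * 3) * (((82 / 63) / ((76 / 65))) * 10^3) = 1332500 / 399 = 3339.60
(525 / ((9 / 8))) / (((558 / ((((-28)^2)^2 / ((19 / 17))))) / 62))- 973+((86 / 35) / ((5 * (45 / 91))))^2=685702226139181 / 24046875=28515232.28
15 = 15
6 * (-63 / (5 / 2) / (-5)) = 756 / 25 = 30.24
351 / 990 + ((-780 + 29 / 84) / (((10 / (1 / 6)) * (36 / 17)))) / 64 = 33040607 / 127733760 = 0.26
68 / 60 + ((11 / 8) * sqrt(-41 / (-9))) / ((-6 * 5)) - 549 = -8218 / 15 - 11 * sqrt(41) / 720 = -547.96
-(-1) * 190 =190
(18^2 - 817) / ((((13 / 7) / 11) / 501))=-19018461 / 13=-1462958.54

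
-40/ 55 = -8/ 11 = -0.73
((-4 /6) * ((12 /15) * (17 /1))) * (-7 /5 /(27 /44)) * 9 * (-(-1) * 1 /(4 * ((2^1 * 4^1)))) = 5.82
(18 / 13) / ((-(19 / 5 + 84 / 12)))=-5 / 39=-0.13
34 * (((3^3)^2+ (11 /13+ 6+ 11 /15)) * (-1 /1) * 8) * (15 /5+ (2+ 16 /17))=-232110928 /195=-1190312.45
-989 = -989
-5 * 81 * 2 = -810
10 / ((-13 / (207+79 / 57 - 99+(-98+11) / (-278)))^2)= 15108243237605 / 21217588002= 712.06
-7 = -7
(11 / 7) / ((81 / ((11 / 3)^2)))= 1331 / 5103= 0.26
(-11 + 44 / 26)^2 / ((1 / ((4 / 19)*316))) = 18506224 / 3211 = 5763.38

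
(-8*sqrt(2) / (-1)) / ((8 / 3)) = 3*sqrt(2) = 4.24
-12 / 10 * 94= -564 / 5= -112.80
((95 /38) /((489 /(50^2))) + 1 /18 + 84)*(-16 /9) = -172.15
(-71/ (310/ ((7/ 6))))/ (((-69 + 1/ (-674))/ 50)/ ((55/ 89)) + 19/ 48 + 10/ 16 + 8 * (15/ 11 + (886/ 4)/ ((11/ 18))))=-0.00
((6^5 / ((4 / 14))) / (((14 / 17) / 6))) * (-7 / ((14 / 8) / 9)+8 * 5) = 793152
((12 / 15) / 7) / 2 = 2 / 35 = 0.06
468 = 468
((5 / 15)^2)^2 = 1 / 81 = 0.01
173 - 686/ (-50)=4668/ 25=186.72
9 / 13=0.69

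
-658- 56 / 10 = -3318 / 5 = -663.60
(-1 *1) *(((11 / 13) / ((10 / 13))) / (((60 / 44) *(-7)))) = 121 / 1050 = 0.12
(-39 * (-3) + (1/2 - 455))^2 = 455625/4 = 113906.25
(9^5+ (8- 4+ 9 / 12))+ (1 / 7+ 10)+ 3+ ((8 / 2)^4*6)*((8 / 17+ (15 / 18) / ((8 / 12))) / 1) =29373825 / 476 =61709.72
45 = 45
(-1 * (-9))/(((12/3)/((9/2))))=81/8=10.12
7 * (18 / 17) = 7.41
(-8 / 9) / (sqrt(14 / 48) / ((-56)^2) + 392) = -35246833664 / 15543853645821 + 7168 * sqrt(42) / 46631560937463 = -0.00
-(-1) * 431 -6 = 425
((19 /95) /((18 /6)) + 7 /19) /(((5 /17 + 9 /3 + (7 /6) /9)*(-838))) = -18972 /125107115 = -0.00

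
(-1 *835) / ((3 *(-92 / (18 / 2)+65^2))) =-2505 / 37933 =-0.07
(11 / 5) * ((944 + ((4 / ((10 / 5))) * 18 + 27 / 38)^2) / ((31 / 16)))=145603084 / 55955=2602.15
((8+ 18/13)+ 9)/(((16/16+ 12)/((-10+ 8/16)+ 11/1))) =717/338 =2.12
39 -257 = -218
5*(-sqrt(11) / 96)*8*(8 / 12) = -5*sqrt(11) / 18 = -0.92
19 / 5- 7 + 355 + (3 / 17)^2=508396 / 1445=351.83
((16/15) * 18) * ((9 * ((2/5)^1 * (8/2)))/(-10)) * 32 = -110592/125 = -884.74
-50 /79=-0.63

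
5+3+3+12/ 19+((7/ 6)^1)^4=332035/ 24624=13.48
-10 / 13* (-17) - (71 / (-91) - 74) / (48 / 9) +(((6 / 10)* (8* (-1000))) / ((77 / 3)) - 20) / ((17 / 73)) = -2578625 / 2992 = -861.84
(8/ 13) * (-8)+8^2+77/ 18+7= 16463/ 234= 70.35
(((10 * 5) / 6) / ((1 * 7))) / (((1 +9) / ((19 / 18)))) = 95 / 756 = 0.13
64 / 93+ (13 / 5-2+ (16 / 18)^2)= 26093 / 12555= 2.08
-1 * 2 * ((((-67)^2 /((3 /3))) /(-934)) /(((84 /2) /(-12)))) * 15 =-134670 /3269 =-41.20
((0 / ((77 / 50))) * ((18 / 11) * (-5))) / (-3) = 0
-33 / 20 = -1.65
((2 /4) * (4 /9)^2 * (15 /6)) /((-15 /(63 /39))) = -28 /1053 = -0.03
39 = 39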